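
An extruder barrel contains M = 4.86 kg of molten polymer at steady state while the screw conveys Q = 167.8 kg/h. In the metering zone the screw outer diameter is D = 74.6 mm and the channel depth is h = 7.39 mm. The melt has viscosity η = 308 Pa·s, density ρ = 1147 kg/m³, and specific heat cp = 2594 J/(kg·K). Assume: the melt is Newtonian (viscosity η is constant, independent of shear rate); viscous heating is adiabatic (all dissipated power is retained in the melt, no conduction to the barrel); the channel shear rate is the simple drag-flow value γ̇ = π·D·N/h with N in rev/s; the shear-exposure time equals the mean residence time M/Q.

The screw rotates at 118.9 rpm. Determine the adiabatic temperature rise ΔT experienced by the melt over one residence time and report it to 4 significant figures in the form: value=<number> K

Throughput in SI: Q_s = 167.8 kg/h ÷ 3600 s/h = 0.0466111 kg/s
t_res = M / Q_s = 4.86 ÷ 0.0466111 = 104.267 s
Convert to SI: D = 0.0746 m, h = 0.00739 m, N = 118.9/60 = 1.98167 rev/s
γ̇ = π·D·N / h = π · 0.0746 · 1.98167 / 0.00739 = 62.8456 s⁻¹
ΔT = η·γ̇²·t_res / (ρ·cp) = 308 · (62.8456)² · 104.267 / (1147 · 2594) = 42.6299 K

value=42.63 K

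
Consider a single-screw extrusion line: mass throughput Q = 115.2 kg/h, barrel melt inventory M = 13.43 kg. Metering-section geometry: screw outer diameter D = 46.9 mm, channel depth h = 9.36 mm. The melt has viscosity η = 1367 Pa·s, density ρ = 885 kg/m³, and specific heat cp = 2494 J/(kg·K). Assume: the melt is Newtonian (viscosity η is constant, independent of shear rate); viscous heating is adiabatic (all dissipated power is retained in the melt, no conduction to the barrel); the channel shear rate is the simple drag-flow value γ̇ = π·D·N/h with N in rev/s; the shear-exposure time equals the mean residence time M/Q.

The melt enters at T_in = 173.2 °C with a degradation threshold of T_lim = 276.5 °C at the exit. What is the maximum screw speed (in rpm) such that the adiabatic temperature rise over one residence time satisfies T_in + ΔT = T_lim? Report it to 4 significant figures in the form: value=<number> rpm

value=75.98 rpm

Q_s = Q / 3600 = 115.2 / 3600 = 0.032 kg/s
Mean residence time: t_res = M/Q_s = 13.43 kg / 0.032 kg/s = 419.688 s
D = 46.9 mm = 0.0469 m;  h = 9.36 mm = 0.00936 m
Allowable rise: ΔT_a = T_lim − T_in = 276.5 − 173.2 = 103.3 K
Invert ΔT = ηγ̇²t_res/(ρcp) for γ̇: γ̇_max² = ΔT_a ρ cp / (η t_res) = 103.3·885·2494 / (1367·419.688) = 397.416 s⁻²
γ̇_max = √397.416 = 19.9353 s⁻¹
N_max = γ̇_max h / (πD) = 19.9353·0.00936/(π·0.0469) = 1.26641 rev/s → ×60 = 75.9849 rpm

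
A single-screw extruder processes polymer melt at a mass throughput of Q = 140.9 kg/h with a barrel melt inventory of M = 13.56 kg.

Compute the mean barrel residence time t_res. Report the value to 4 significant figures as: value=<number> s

value=346.5 s

Convert throughput: Q = 140.9 kg/h = 140.9/3600 = 0.0391389 kg/s
Mean residence time: t_res = M/Q_s = 13.56 kg / 0.0391389 kg/s = 346.458 s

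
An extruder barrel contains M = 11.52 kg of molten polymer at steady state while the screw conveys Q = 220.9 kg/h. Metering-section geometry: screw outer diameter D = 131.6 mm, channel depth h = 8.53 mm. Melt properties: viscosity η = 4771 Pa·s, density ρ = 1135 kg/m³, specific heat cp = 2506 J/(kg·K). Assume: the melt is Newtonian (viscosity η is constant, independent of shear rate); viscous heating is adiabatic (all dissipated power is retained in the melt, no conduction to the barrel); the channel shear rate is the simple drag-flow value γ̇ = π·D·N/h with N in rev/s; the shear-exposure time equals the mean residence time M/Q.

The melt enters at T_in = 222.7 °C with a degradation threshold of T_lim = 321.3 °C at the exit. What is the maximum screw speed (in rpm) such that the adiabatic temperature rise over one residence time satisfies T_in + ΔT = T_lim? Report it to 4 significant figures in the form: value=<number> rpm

Convert throughput: Q = 220.9 kg/h = 220.9/3600 = 0.0613611 kg/s
t_res = M / Q_s = 11.52 / 0.0613611 = 187.741 s
Convert to metres: D = 0.1316 m, h = 0.00853 m
ΔT_a = T_lim − T_in = 321.3 − 222.7 = 98.6 K
γ̇_max² = ΔT_a·ρ·cp / (η·t_res) = [98.6 × 1135 × 2506] / [4771 × 187.741] = 313.102 s⁻²
γ̇_max = sqrt(313.102) = 17.6947 s⁻¹
N_max = γ̇_max·h / (π·D) = 17.6947 · 0.00853 / (π · 0.1316) = 0.365078 rev/s = 21.9047 rpm

value=21.90 rpm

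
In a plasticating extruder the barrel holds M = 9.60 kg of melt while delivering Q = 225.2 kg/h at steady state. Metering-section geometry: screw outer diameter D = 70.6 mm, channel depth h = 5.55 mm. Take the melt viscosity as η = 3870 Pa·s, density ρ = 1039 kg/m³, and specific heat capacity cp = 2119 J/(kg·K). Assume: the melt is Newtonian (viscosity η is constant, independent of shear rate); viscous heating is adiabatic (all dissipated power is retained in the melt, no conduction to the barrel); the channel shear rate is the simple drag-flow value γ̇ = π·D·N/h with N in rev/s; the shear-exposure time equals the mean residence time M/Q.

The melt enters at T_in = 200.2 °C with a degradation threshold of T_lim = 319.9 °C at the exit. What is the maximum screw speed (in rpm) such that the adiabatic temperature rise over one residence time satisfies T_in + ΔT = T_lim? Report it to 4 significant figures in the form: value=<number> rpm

value=31.63 rpm

Convert throughput: Q = 225.2 kg/h = 225.2/3600 = 0.0625556 kg/s
Mean residence time: t_res = M/Q_s = 9.60 kg / 0.0625556 kg/s = 153.464 s
Convert to metres: D = 0.0706 m, h = 0.00555 m
ΔT_a = T_lim − T_in = 319.9 °C − 200.2 °C = 119.7 K
γ̇_max² = ΔT_a·ρ·cp/(η·t_res) = 119.7·1039·2119/(3870·153.464) = 443.736 s⁻²
Take the square root: γ̇_max = √(443.736) = 21.065 s⁻¹
N_max = γ̇_max·h / (π·D) = 21.065 · 0.00555 / (π · 0.0706) = 0.527109 rev/s = 31.6266 rpm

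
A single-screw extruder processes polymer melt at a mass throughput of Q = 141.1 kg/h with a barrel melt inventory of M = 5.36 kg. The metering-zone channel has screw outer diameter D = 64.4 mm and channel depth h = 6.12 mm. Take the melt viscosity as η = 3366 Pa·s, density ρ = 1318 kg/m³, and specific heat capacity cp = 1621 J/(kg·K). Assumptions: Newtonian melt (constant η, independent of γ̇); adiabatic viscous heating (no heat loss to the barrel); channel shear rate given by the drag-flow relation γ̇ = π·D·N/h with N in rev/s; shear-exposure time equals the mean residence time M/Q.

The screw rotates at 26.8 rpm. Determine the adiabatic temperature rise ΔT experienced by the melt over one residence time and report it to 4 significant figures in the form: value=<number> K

Q_s = Q / 3600 = 141.1 / 3600 = 0.0391944 kg/s
Mean residence time: t_res = M/Q_s = 5.36 kg / 0.0391944 kg/s = 136.754 s
Convert to SI: D = 0.0644 m, h = 0.00612 m, N = 26.8/60 = 0.446667 rev/s
γ̇ = π·D·N / h = π · 0.0644 · 0.446667 / 0.00612 = 14.7662 s⁻¹
ΔT = η·γ̇²·t_res/(ρ·cp) = [3366 × 14.7662² × 136.754] / [1318 × 1621] = 46.9777 K

value=46.98 K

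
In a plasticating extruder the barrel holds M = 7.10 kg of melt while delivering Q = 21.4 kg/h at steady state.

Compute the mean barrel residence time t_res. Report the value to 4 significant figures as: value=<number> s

value=1194. s

Convert throughput: Q = 21.4 kg/h = 21.4/3600 = 0.00594444 kg/s
Mean residence time: t_res = M/Q_s = 7.10 kg / 0.00594444 kg/s = 1194.39 s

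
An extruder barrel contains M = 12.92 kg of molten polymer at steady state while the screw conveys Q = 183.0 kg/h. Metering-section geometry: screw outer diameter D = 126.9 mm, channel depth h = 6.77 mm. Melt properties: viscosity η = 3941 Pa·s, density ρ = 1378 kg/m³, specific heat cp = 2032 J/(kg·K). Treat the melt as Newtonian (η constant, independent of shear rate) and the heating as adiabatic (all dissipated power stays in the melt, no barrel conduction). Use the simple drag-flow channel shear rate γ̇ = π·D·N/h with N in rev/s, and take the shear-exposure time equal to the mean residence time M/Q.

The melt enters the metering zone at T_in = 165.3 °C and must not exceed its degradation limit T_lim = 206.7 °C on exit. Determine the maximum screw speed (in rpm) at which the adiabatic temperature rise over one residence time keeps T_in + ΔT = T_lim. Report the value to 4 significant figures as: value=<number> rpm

value=10.96 rpm

Throughput in SI: Q_s = 183.0 kg/h ÷ 3600 s/h = 0.0508333 kg/s
t_res = M / Q_s = 12.92 ÷ 0.0508333 = 254.164 s
D = 126.9 mm = 0.1269 m;  h = 6.77 mm = 0.00677 m
Allowable rise: ΔT_a = T_lim − T_in = 206.7 − 165.3 = 41.4 K
γ̇_max² = ΔT_a·ρ·cp / (η·t_res) = [41.4 × 1378 × 2032] / [3941 × 254.164] = 115.732 s⁻²
γ̇_max = sqrt(115.732) = 10.7579 s⁻¹
N_max = γ̇_max·h / (π·D) = 10.7579 · 0.00677 / (π · 0.1269) = 0.182685 rev/s = 10.9611 rpm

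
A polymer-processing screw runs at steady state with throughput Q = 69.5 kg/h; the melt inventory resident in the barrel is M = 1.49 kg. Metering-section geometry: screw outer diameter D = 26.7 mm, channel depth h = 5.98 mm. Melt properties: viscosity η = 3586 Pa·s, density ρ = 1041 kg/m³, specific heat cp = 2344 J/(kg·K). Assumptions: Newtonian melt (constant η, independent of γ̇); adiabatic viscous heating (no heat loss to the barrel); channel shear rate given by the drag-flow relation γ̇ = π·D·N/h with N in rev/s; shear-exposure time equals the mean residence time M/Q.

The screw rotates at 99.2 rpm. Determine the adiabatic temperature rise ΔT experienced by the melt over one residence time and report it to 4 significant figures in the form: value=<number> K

value=61.00 K

Q_s = Q / 3600 = 69.5 / 3600 = 0.0193056 kg/s
t_res = M / Q_s = 1.49 ÷ 0.0193056 = 77.1799 s
Convert to SI: D = 0.0267 m, h = 0.00598 m, N = 99.2/60 = 1.65333 rev/s
Shear rate: γ̇ = πDN/h = π·0.0267·1.65333/0.00598 = 23.191 s⁻¹
ΔT = η·γ̇²·t_res / (ρ·cp) = 3586 · (23.191)² · 77.1799 / (1041 · 2344) = 61.0024 K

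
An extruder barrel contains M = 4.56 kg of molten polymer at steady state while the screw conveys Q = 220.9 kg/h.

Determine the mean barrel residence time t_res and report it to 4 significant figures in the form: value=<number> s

Convert throughput: Q = 220.9 kg/h = 220.9/3600 = 0.0613611 kg/s
t_res = M / Q_s = 4.56 ÷ 0.0613611 = 74.3142 s

value=74.31 s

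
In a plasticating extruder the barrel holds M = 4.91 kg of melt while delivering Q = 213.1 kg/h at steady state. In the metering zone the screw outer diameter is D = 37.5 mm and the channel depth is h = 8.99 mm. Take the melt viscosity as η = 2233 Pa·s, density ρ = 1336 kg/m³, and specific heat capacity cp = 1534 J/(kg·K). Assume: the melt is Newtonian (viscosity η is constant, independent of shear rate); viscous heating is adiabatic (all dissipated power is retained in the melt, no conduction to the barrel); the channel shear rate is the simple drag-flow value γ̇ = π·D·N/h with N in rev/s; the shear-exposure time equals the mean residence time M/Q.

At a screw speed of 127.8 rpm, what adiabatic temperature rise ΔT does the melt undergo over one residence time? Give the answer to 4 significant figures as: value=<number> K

Q_s = Q / 3600 = 213.1 / 3600 = 0.0591944 kg/s
Mean residence time: t_res = M/Q_s = 4.91 kg / 0.0591944 kg/s = 82.947 s
D = 37.5 mm = 0.0375 m;  h = 8.99 mm = 0.00899 m;  N = 127.8 rpm / 60 = 2.13 rev/s
Shear rate: γ̇ = πDN/h = π·0.0375·2.13/0.00899 = 27.9126 s⁻¹
Adiabatic rise: ΔT = η γ̇² t_res / (ρ cp) = 2233·(27.9126)²·82.947 / (1336·1534) = 70.4141 K

value=70.41 K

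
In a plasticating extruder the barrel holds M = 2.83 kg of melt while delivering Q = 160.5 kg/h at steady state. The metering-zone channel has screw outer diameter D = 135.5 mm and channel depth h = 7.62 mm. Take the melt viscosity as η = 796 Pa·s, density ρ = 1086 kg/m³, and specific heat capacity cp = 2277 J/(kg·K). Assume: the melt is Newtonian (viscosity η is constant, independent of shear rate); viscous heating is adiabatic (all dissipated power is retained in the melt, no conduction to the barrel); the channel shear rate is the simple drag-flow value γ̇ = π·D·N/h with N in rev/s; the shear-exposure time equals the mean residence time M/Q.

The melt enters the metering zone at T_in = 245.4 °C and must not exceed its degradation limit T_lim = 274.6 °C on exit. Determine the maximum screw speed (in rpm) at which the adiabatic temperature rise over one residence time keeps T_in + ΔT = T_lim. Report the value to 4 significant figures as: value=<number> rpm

Q_s = Q / 3600 = 160.5 / 3600 = 0.0445833 kg/s
Mean residence time: t_res = M/Q_s = 2.83 kg / 0.0445833 kg/s = 63.4766 s
Geometry in SI: D = 135.5 mm → 0.1355 m, h = 7.62 mm → 0.00762 m
Allowable rise: ΔT_a = T_lim − T_in = 274.6 − 245.4 = 29.2 K
Invert ΔT = ηγ̇²t_res/(ρcp) for γ̇: γ̇_max² = ΔT_a ρ cp / (η t_res) = 29.2·1086·2277 / (796·63.4766) = 1429.05 s⁻²
γ̇_max = sqrt(1429.05) = 37.8028 s⁻¹
N_max = γ̇_max h / (πD) = 37.8028·0.00762/(π·0.1355) = 0.676691 rev/s → ×60 = 40.6014 rpm

value=40.60 rpm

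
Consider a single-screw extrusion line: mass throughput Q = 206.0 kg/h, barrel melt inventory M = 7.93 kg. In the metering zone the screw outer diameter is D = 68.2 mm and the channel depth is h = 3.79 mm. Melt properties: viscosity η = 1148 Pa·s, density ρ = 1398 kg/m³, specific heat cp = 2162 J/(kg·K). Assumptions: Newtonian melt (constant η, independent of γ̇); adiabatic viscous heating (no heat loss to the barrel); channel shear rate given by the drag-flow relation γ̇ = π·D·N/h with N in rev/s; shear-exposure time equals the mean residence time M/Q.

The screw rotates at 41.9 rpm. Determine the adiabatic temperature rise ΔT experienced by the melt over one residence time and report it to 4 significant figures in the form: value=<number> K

Q_s = Q / 3600 = 206.0 / 3600 = 0.0572222 kg/s
Mean residence time: t_res = M/Q_s = 7.93 kg / 0.0572222 kg/s = 138.583 s
Geometry in metres: D = 68.2 mm → 0.0682 m, h = 3.79 mm → 0.00379 m; screw speed N = 41.9 rpm = 0.698333 rev/s
γ̇ = π·D·N / h = π · 0.0682 · 0.698333 / 0.00379 = 39.4782 s⁻¹
ΔT = η·γ̇²·t_res / (ρ·cp) = 1148 · (39.4782)² · 138.583 / (1398 · 2162) = 82.0357 K

value=82.04 K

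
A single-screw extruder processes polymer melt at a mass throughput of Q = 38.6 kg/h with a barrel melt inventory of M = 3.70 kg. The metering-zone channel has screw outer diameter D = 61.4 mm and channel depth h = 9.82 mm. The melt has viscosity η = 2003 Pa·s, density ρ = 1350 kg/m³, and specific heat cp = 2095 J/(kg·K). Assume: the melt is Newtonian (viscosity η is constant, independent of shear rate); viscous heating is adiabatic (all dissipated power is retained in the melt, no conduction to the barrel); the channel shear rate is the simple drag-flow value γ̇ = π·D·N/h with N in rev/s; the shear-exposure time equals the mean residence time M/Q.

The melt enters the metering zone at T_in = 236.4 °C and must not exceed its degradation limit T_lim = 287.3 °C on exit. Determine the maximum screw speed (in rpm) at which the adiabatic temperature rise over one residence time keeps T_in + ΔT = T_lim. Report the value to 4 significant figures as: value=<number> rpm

value=44.08 rpm

Q_s = Q / 3600 = 38.6 / 3600 = 0.0107222 kg/s
Mean residence time: t_res = M/Q_s = 3.70 kg / 0.0107222 kg/s = 345.078 s
Geometry in SI: D = 61.4 mm → 0.0614 m, h = 9.82 mm → 0.00982 m
Allowable rise: ΔT_a = T_lim − T_in = 287.3 − 236.4 = 50.9 K
γ̇_max² = ΔT_a·ρ·cp / (η·t_res) = [50.9 × 1350 × 2095] / [2003 × 345.078] = 208.275 s⁻²
γ̇_max = √208.275 = 14.4317 s⁻¹
N_max = γ̇_max h / (πD) = 14.4317·0.00982/(π·0.0614) = 0.734703 rev/s → ×60 = 44.0822 rpm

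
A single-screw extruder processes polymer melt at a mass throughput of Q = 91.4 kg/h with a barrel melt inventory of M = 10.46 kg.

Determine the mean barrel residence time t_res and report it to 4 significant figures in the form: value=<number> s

value=412.0 s

Q_s = Q / 3600 = 91.4 / 3600 = 0.0253889 kg/s
t_res = M / Q_s = 10.46 ÷ 0.0253889 = 411.991 s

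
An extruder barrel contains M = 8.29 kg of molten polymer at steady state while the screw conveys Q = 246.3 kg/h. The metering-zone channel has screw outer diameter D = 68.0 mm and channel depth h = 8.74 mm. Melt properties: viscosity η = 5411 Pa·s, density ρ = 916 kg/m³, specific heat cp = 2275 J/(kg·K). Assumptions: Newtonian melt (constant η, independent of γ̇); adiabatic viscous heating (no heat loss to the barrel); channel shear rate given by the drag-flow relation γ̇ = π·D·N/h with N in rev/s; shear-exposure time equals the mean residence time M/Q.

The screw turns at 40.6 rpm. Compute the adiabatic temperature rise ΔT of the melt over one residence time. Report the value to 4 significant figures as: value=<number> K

Throughput in SI: Q_s = 246.3 kg/h ÷ 3600 s/h = 0.0684167 kg/s
t_res = M / Q_s = 8.29 / 0.0684167 = 121.169 s
Geometry in metres: D = 68.0 mm → 0.068 m, h = 8.74 mm → 0.00874 m; screw speed N = 40.6 rpm = 0.676667 rev/s
γ̇ = π·D·N / h = π · 0.068 · 0.676667 / 0.00874 = 16.5395 s⁻¹
Adiabatic rise: ΔT = η γ̇² t_res / (ρ cp) = 5411·(16.5395)²·121.169 / (916·2275) = 86.0672 K

value=86.07 K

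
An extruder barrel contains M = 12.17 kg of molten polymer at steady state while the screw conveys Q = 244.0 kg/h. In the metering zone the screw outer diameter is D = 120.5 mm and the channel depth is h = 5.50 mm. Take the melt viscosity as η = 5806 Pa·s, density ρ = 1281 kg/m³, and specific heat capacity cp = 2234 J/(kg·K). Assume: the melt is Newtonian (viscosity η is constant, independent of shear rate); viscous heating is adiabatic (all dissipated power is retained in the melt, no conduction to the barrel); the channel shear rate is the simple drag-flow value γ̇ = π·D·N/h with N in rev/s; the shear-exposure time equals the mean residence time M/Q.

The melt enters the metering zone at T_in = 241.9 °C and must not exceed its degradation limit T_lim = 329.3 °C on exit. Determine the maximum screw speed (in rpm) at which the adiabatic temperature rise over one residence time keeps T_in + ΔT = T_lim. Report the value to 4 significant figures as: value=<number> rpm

Q_s = Q / 3600 = 244.0 / 3600 = 0.0677778 kg/s
t_res = M / Q_s = 12.17 / 0.0677778 = 179.557 s
Geometry in SI: D = 120.5 mm → 0.1205 m, h = 5.50 mm → 0.0055 m
ΔT_a = T_lim − T_in = 329.3 °C − 241.9 °C = 87.4 K
Invert ΔT = ηγ̇²t_res/(ρcp) for γ̇: γ̇_max² = ΔT_a ρ cp / (η t_res) = 87.4·1281·2234 / (5806·179.557) = 239.918 s⁻²
γ̇_max = sqrt(239.918) = 15.4893 s⁻¹
Solve γ̇ = πDN/h for N: N_max = γ̇_max·h/(π·D) = 15.4893 × 0.0055 / (π × 0.1205) = 0.225039 rev/s = 13.5023 rpm

value=13.50 rpm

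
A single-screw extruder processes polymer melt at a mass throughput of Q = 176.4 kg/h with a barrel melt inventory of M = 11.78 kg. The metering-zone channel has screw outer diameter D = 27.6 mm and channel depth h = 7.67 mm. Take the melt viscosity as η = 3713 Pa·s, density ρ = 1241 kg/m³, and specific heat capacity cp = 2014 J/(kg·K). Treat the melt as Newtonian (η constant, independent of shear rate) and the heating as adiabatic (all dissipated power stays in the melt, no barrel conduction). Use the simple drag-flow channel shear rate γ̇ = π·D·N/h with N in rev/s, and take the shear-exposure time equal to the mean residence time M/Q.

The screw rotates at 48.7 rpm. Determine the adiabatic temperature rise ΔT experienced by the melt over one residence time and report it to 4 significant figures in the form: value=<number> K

Q_s = Q / 3600 = 176.4 / 3600 = 0.049 kg/s
t_res = M / Q_s = 11.78 / 0.049 = 240.408 s
Geometry in metres: D = 27.6 mm → 0.0276 m, h = 7.67 mm → 0.00767 m; screw speed N = 48.7 rpm = 0.811667 rev/s
γ̇ = π D N / h = (π)(0.0276)(0.811667) / 0.00767 = 9.17574 s⁻¹
Adiabatic rise: ΔT = η γ̇² t_res / (ρ cp) = 3713·(9.17574)²·240.408 / (1241·2014) = 30.0695 K

value=30.07 K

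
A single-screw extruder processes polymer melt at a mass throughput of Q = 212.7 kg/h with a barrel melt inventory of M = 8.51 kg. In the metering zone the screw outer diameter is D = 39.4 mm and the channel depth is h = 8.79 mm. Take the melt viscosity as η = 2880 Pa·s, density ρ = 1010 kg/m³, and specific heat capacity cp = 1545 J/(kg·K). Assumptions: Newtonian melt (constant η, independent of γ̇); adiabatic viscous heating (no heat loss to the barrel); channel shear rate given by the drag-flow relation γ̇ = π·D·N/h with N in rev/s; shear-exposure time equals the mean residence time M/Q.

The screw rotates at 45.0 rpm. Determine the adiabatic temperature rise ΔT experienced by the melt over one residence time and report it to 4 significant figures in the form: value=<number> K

Throughput in SI: Q_s = 212.7 kg/h ÷ 3600 s/h = 0.0590833 kg/s
t_res = M / Q_s = 8.51 ÷ 0.0590833 = 144.034 s
Convert to SI: D = 0.0394 m, h = 0.00879 m, N = 45.0/60 = 0.75 rev/s
γ̇ = π D N / h = (π)(0.0394)(0.75) / 0.00879 = 10.5613 s⁻¹
ΔT = η·γ̇²·t_res/(ρ·cp) = [2880 × 10.5613² × 144.034] / [1010 × 1545] = 29.6513 K

value=29.65 K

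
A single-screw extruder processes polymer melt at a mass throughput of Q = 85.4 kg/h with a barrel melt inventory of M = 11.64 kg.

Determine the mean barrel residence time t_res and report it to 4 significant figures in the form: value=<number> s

value=490.7 s

Convert throughput: Q = 85.4 kg/h = 85.4/3600 = 0.0237222 kg/s
t_res = M / Q_s = 11.64 / 0.0237222 = 490.679 s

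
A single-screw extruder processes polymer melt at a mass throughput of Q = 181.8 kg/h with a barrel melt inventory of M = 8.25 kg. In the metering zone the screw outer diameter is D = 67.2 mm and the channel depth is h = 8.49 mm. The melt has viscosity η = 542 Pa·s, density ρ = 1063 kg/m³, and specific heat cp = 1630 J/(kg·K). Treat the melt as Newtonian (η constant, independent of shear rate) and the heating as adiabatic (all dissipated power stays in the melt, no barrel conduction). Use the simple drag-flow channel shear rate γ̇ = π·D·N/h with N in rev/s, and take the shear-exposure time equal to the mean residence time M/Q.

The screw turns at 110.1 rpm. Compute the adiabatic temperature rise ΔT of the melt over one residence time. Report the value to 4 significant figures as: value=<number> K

value=106.4 K

Convert throughput: Q = 181.8 kg/h = 181.8/3600 = 0.0505 kg/s
t_res = M / Q_s = 8.25 / 0.0505 = 163.366 s
Convert to SI: D = 0.0672 m, h = 0.00849 m, N = 110.1/60 = 1.835 rev/s
γ̇ = π·D·N / h = π · 0.0672 · 1.835 / 0.00849 = 45.6297 s⁻¹
ΔT = η·γ̇²·t_res/(ρ·cp) = [542 × 45.6297² × 163.366] / [1063 × 1630] = 106.399 K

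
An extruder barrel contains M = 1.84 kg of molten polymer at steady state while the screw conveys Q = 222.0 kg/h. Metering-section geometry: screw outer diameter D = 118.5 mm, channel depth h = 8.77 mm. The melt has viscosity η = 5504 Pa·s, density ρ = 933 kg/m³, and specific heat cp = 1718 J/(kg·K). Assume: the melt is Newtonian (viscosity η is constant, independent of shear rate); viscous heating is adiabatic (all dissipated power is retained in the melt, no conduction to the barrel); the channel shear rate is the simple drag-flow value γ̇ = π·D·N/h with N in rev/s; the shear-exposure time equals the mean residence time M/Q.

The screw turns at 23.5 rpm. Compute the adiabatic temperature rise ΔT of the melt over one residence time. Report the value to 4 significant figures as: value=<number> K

Throughput in SI: Q_s = 222.0 kg/h ÷ 3600 s/h = 0.0616667 kg/s
t_res = M / Q_s = 1.84 / 0.0616667 = 29.8378 s
D = 118.5 mm = 0.1185 m;  h = 8.77 mm = 0.00877 m;  N = 23.5 rpm / 60 = 0.391667 rev/s
γ̇ = π·D·N / h = π · 0.1185 · 0.391667 / 0.00877 = 16.6259 s⁻¹
ΔT = η·γ̇²·t_res/(ρ·cp) = [5504 × 16.6259² × 29.8378] / [933 × 1718] = 28.3212 K

value=28.32 K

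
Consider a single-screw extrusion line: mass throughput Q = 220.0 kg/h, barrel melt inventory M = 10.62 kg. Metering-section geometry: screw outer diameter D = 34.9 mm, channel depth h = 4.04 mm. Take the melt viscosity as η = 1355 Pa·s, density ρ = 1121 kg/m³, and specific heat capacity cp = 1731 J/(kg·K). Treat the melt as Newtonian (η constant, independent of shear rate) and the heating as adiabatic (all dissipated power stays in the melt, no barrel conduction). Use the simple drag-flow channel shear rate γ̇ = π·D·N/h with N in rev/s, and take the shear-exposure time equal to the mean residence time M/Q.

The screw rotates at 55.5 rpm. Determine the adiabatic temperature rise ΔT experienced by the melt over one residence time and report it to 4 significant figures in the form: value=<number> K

value=76.47 K

Q_s = Q / 3600 = 220.0 / 3600 = 0.0611111 kg/s
t_res = M / Q_s = 10.62 ÷ 0.0611111 = 173.782 s
Geometry in metres: D = 34.9 mm → 0.0349 m, h = 4.04 mm → 0.00404 m; screw speed N = 55.5 rpm = 0.925 rev/s
γ̇ = π·D·N / h = π · 0.0349 · 0.925 / 0.00404 = 25.1036 s⁻¹
ΔT = η·γ̇²·t_res / (ρ·cp) = 1355 · (25.1036)² · 173.782 / (1121 · 1731) = 76.4737 K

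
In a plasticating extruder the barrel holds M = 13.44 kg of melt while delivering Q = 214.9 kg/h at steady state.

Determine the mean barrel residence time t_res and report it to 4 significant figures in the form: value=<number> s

Throughput in SI: Q_s = 214.9 kg/h ÷ 3600 s/h = 0.0596944 kg/s
t_res = M / Q_s = 13.44 / 0.0596944 = 225.147 s

value=225.1 s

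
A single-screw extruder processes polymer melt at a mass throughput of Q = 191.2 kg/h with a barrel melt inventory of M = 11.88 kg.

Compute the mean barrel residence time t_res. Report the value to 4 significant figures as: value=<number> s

value=223.7 s

Convert throughput: Q = 191.2 kg/h = 191.2/3600 = 0.0531111 kg/s
Mean residence time: t_res = M/Q_s = 11.88 kg / 0.0531111 kg/s = 223.682 s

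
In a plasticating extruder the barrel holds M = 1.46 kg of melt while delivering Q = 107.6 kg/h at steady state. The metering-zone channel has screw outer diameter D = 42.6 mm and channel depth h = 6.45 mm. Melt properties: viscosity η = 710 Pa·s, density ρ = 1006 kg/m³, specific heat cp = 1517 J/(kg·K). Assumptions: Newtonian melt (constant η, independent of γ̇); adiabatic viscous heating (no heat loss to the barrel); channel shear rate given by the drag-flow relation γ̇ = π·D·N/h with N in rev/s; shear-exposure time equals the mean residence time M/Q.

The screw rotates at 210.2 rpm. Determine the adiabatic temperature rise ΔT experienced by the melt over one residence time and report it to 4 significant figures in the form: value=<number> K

value=120.1 K

Throughput in SI: Q_s = 107.6 kg/h ÷ 3600 s/h = 0.0298889 kg/s
Mean residence time: t_res = M/Q_s = 1.46 kg / 0.0298889 kg/s = 48.8476 s
Geometry in metres: D = 42.6 mm → 0.0426 m, h = 6.45 mm → 0.00645 m; screw speed N = 210.2 rpm = 3.50333 rev/s
γ̇ = π D N / h = (π)(0.0426)(3.50333) / 0.00645 = 72.6911 s⁻¹
Adiabatic rise: ΔT = η γ̇² t_res / (ρ cp) = 710·(72.6911)²·48.8476 / (1006·1517) = 120.083 K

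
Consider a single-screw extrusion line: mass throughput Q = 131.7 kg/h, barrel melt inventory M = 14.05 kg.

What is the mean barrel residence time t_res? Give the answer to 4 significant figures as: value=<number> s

value=384.1 s

Throughput in SI: Q_s = 131.7 kg/h ÷ 3600 s/h = 0.0365833 kg/s
t_res = M / Q_s = 14.05 ÷ 0.0365833 = 384.055 s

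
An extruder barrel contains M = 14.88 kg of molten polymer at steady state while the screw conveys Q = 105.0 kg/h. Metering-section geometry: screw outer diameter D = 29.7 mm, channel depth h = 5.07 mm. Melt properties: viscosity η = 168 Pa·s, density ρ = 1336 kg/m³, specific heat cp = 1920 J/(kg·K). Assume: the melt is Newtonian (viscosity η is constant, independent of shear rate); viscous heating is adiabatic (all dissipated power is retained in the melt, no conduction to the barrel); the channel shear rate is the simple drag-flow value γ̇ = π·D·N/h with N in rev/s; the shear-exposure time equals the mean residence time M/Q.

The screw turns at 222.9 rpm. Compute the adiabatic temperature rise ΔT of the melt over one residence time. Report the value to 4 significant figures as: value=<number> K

Q_s = Q / 3600 = 105.0 / 3600 = 0.0291667 kg/s
Mean residence time: t_res = M/Q_s = 14.88 kg / 0.0291667 kg/s = 510.171 s
D = 29.7 mm = 0.0297 m;  h = 5.07 mm = 0.00507 m;  N = 222.9 rpm / 60 = 3.715 rev/s
γ̇ = π·D·N / h = π · 0.0297 · 3.715 / 0.00507 = 68.3687 s⁻¹
Adiabatic rise: ΔT = η γ̇² t_res / (ρ cp) = 168·(68.3687)²·510.171 / (1336·1920) = 156.182 K

value=156.2 K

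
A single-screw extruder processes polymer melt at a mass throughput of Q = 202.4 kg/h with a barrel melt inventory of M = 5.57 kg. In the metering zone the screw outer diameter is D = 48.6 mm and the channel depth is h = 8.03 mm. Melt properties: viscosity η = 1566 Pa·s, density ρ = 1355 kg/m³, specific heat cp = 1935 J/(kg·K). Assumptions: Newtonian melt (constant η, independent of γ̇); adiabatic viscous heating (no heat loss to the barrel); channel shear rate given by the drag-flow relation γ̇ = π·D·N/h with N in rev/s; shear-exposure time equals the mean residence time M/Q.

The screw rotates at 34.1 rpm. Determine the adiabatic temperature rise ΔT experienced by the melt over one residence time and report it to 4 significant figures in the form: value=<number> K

Q_s = Q / 3600 = 202.4 / 3600 = 0.0562222 kg/s
t_res = M / Q_s = 5.57 / 0.0562222 = 99.0711 s
Geometry in metres: D = 48.6 mm → 0.0486 m, h = 8.03 mm → 0.00803 m; screw speed N = 34.1 rpm = 0.568333 rev/s
γ̇ = π·D·N / h = π · 0.0486 · 0.568333 / 0.00803 = 10.8062 s⁻¹
Adiabatic rise: ΔT = η γ̇² t_res / (ρ cp) = 1566·(10.8062)²·99.0711 / (1355·1935) = 6.90981 K

value=6.910 K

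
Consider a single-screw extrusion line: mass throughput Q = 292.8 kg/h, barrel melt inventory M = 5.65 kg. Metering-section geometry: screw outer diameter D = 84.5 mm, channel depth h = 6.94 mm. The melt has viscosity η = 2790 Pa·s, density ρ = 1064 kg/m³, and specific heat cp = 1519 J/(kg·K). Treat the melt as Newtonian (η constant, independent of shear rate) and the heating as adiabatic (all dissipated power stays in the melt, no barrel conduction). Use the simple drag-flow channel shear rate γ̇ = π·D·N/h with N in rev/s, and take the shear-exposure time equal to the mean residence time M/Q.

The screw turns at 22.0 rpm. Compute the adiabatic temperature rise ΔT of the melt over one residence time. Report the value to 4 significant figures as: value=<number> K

value=23.59 K

Throughput in SI: Q_s = 292.8 kg/h ÷ 3600 s/h = 0.0813333 kg/s
t_res = M / Q_s = 5.65 ÷ 0.0813333 = 69.4672 s
Geometry in metres: D = 84.5 mm → 0.0845 m, h = 6.94 mm → 0.00694 m; screw speed N = 22.0 rpm = 0.366667 rev/s
γ̇ = π D N / h = (π)(0.0845)(0.366667) / 0.00694 = 14.0255 s⁻¹
ΔT = η·γ̇²·t_res/(ρ·cp) = [2790 × 14.0255² × 69.4672] / [1064 × 1519] = 23.5897 K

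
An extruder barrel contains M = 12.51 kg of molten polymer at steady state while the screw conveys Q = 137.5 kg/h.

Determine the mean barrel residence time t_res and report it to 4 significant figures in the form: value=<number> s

Q_s = Q / 3600 = 137.5 / 3600 = 0.0381944 kg/s
Mean residence time: t_res = M/Q_s = 12.51 kg / 0.0381944 kg/s = 327.535 s

value=327.5 s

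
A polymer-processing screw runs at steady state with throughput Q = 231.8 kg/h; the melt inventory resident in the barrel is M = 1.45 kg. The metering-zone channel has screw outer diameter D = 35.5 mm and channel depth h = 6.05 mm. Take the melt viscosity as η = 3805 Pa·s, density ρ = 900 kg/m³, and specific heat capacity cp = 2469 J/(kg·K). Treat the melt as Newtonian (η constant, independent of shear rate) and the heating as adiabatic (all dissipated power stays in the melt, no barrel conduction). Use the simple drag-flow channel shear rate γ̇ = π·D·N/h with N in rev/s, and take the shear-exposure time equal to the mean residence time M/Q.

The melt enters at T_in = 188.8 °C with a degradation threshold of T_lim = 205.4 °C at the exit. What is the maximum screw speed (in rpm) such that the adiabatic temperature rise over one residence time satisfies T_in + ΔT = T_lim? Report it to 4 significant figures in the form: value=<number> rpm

Convert throughput: Q = 231.8 kg/h = 231.8/3600 = 0.0643889 kg/s
Mean residence time: t_res = M/Q_s = 1.45 kg / 0.0643889 kg/s = 22.5194 s
Convert to metres: D = 0.0355 m, h = 0.00605 m
ΔT_a = T_lim − T_in = 205.4 °C − 188.8 °C = 16.6 K
γ̇_max² = ΔT_a·ρ·cp/(η·t_res) = 16.6·900·2469/(3805·22.5194) = 430.487 s⁻²
γ̇_max = sqrt(430.487) = 20.7482 s⁻¹
N_max = γ̇_max·h / (π·D) = 20.7482 · 0.00605 / (π · 0.0355) = 1.12553 rev/s = 67.5318 rpm

value=67.53 rpm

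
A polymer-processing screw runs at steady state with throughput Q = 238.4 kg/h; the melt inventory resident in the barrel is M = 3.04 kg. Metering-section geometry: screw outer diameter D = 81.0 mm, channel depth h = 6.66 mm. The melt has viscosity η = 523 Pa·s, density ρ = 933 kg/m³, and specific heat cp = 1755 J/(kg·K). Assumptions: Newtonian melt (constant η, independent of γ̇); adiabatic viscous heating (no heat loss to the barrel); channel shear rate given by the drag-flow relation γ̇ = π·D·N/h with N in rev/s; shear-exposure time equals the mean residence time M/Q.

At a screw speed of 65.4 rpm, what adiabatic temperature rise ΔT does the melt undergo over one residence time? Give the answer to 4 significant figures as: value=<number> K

Throughput in SI: Q_s = 238.4 kg/h ÷ 3600 s/h = 0.0662222 kg/s
Mean residence time: t_res = M/Q_s = 3.04 kg / 0.0662222 kg/s = 45.906 s
Convert to SI: D = 0.081 m, h = 0.00666 m, N = 65.4/60 = 1.09 rev/s
Shear rate: γ̇ = πDN/h = π·0.081·1.09/0.00666 = 41.6473 s⁻¹
ΔT = η·γ̇²·t_res / (ρ·cp) = 523 · (41.6473)² · 45.906 / (933 · 1755) = 25.4324 K

value=25.43 K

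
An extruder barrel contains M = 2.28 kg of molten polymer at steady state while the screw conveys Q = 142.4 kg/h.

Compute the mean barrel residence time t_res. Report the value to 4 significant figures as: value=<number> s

Throughput in SI: Q_s = 142.4 kg/h ÷ 3600 s/h = 0.0395556 kg/s
t_res = M / Q_s = 2.28 / 0.0395556 = 57.6404 s

value=57.64 s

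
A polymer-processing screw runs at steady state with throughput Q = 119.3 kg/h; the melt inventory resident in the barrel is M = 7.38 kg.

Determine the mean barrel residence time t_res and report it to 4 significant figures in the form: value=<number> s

value=222.7 s

Q_s = Q / 3600 = 119.3 / 3600 = 0.0331389 kg/s
Mean residence time: t_res = M/Q_s = 7.38 kg / 0.0331389 kg/s = 222.699 s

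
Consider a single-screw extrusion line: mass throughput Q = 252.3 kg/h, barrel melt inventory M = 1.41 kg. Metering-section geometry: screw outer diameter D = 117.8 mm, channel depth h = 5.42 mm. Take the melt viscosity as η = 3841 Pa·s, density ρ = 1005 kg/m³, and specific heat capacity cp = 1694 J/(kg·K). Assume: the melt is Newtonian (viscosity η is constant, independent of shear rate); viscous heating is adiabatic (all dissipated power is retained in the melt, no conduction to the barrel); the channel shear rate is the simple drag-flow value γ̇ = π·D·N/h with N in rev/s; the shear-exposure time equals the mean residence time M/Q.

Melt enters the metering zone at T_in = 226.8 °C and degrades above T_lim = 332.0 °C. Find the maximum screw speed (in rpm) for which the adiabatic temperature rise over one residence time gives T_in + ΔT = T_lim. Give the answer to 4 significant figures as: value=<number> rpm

value=42.30 rpm

Q_s = Q / 3600 = 252.3 / 3600 = 0.0700833 kg/s
t_res = M / Q_s = 1.41 / 0.0700833 = 20.1189 s
Geometry in SI: D = 117.8 mm → 0.1178 m, h = 5.42 mm → 0.00542 m
ΔT_a = T_lim − T_in = 332.0 °C − 226.8 °C = 105.2 K
γ̇_max² = ΔT_a·ρ·cp/(η·t_res) = 105.2·1005·1694/(3841·20.1189) = 2317.64 s⁻²
γ̇_max = √2317.64 = 48.1419 s⁻¹
Solve γ̇ = πDN/h for N: N_max = γ̇_max·h/(π·D) = 48.1419 × 0.00542 / (π × 0.1178) = 0.705062 rev/s = 42.3037 rpm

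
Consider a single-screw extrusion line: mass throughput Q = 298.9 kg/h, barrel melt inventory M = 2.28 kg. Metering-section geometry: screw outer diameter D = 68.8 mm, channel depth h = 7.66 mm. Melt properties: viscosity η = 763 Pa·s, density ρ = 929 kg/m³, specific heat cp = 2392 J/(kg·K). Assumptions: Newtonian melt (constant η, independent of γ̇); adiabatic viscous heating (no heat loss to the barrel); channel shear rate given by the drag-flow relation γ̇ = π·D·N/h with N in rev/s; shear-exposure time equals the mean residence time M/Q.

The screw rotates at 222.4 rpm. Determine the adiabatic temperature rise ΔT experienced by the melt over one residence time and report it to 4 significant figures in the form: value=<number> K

Q_s = Q / 3600 = 298.9 / 3600 = 0.0830278 kg/s
t_res = M / Q_s = 2.28 ÷ 0.0830278 = 27.4607 s
D = 68.8 mm = 0.0688 m;  h = 7.66 mm = 0.00766 m;  N = 222.4 rpm / 60 = 3.70667 rev/s
γ̇ = π D N / h = (π)(0.0688)(3.70667) / 0.00766 = 104.591 s⁻¹
Adiabatic rise: ΔT = η γ̇² t_res / (ρ cp) = 763·(104.591)²·27.4607 / (929·2392) = 103.144 K

value=103.1 K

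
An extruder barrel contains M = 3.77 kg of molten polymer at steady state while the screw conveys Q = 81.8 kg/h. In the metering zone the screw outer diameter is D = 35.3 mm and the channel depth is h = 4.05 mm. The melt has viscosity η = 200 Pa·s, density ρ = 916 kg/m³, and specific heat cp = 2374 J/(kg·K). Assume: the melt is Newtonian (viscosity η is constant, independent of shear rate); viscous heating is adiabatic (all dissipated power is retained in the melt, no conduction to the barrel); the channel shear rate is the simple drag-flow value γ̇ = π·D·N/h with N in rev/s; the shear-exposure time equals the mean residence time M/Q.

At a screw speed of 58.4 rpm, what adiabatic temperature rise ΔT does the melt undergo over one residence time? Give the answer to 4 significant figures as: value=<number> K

value=10.84 K

Throughput in SI: Q_s = 81.8 kg/h ÷ 3600 s/h = 0.0227222 kg/s
t_res = M / Q_s = 3.77 ÷ 0.0227222 = 165.917 s
D = 35.3 mm = 0.0353 m;  h = 4.05 mm = 0.00405 m;  N = 58.4 rpm / 60 = 0.973333 rev/s
Shear rate: γ̇ = πDN/h = π·0.0353·0.973333/0.00405 = 26.6521 s⁻¹
Adiabatic rise: ΔT = η γ̇² t_res / (ρ cp) = 200·(26.6521)²·165.917 / (916·2374) = 10.8394 K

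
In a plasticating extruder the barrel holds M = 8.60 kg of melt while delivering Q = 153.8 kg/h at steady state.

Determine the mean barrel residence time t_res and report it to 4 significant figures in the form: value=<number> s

Q_s = Q / 3600 = 153.8 / 3600 = 0.0427222 kg/s
t_res = M / Q_s = 8.60 / 0.0427222 = 201.3 s

value=201.3 s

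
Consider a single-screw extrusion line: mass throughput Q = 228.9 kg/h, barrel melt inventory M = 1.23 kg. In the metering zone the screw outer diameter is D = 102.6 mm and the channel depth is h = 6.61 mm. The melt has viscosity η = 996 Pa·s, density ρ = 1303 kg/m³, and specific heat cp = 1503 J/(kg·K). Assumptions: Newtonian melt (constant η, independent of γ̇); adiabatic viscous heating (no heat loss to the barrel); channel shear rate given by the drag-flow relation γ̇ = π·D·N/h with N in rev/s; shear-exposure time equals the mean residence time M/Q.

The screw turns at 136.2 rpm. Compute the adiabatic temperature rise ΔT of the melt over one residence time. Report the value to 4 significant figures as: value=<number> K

Q_s = Q / 3600 = 228.9 / 3600 = 0.0635833 kg/s
Mean residence time: t_res = M/Q_s = 1.23 kg / 0.0635833 kg/s = 19.3447 s
Convert to SI: D = 0.1026 m, h = 0.00661 m, N = 136.2/60 = 2.27 rev/s
Shear rate: γ̇ = πDN/h = π·0.1026·2.27/0.00661 = 110.693 s⁻¹
ΔT = η·γ̇²·t_res/(ρ·cp) = [996 × 110.693² × 19.3447] / [1303 × 1503] = 120.548 K

value=120.5 K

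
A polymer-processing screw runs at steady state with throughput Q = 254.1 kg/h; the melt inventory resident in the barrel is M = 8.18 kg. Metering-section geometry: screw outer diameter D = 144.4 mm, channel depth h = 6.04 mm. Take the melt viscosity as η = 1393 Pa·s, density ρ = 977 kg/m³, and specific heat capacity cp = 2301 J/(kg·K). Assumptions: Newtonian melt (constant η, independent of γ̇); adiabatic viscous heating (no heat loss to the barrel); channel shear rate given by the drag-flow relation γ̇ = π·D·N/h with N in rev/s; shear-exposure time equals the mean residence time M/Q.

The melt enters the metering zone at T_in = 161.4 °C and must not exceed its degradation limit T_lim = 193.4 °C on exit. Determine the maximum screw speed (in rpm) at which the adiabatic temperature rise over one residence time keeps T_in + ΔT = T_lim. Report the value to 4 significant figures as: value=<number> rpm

value=16.86 rpm

Convert throughput: Q = 254.1 kg/h = 254.1/3600 = 0.0705833 kg/s
Mean residence time: t_res = M/Q_s = 8.18 kg / 0.0705833 kg/s = 115.891 s
Geometry in SI: D = 144.4 mm → 0.1444 m, h = 6.04 mm → 0.00604 m
ΔT_a = T_lim − T_in = 193.4 − 161.4 = 32 K
Invert ΔT = ηγ̇²t_res/(ρcp) for γ̇: γ̇_max² = ΔT_a ρ cp / (η t_res) = 32·977·2301 / (1393·115.891) = 445.614 s⁻²
Take the square root: γ̇_max = √(445.614) = 21.1096 s⁻¹
N_max = γ̇_max h / (πD) = 21.1096·0.00604/(π·0.1444) = 0.28106 rev/s → ×60 = 16.8636 rpm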